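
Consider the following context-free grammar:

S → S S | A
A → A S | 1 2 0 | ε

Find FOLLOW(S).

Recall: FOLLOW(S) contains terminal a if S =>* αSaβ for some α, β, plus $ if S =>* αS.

We compute FOLLOW(S) using the standard algorithm.
FOLLOW(S) starts with {$}.
FIRST(A) = {1, ε}
FIRST(S) = {1, ε}
FOLLOW(A) = {$, 1}
FOLLOW(S) = {$, 1}
Therefore, FOLLOW(S) = {$, 1}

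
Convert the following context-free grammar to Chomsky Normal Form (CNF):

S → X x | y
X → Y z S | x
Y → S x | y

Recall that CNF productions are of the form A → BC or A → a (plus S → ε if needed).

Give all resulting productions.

TX → x; S → y; TZ → z; X → x; Y → y; S → X TX; X → Y X0; X0 → TZ S; Y → S TX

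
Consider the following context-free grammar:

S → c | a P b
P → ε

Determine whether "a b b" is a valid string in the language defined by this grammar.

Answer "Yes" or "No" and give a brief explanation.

No - no valid derivation exists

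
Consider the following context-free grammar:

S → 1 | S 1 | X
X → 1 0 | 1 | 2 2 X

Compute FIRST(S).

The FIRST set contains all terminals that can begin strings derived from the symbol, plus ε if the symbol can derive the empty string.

We compute FIRST(S) using the standard algorithm.
FIRST(S) = {1, 2}
FIRST(X) = {1, 2}
Therefore, FIRST(S) = {1, 2}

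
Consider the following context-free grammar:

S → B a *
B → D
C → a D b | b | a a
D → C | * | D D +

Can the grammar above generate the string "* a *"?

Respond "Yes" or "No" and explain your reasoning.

Yes - a valid derivation exists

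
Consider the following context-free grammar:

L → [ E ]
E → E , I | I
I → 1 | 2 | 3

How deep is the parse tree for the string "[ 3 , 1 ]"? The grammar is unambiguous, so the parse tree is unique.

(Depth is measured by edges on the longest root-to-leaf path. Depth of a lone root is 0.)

4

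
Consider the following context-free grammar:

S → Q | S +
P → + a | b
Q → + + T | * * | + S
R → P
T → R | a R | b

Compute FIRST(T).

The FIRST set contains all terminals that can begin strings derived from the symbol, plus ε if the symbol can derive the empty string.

We compute FIRST(T) using the standard algorithm.
FIRST(P) = {+, b}
FIRST(Q) = {*, +}
FIRST(R) = {+, b}
FIRST(S) = {*, +}
FIRST(T) = {+, a, b}
Therefore, FIRST(T) = {+, a, b}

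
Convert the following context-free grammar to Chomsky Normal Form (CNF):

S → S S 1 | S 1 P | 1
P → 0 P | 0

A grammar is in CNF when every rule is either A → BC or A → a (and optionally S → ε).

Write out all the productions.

T1 → 1; S → 1; T0 → 0; P → 0; S → S X0; X0 → S T1; S → S X1; X1 → T1 P; P → T0 P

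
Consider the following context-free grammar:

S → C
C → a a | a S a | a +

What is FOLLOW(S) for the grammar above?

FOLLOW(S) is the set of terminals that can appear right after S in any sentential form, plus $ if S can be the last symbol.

We compute FOLLOW(S) using the standard algorithm.
FOLLOW(S) starts with {$}.
FIRST(C) = {a}
FIRST(S) = {a}
FOLLOW(C) = {$, a}
FOLLOW(S) = {$, a}
Therefore, FOLLOW(S) = {$, a}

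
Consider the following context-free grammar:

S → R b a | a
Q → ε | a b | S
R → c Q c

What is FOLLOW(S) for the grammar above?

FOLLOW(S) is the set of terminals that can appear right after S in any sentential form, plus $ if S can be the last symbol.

We compute FOLLOW(S) using the standard algorithm.
FOLLOW(S) starts with {$}.
FIRST(Q) = {a, c, ε}
FIRST(R) = {c}
FIRST(S) = {a, c}
FOLLOW(Q) = {c}
FOLLOW(R) = {b}
FOLLOW(S) = {$, c}
Therefore, FOLLOW(S) = {$, c}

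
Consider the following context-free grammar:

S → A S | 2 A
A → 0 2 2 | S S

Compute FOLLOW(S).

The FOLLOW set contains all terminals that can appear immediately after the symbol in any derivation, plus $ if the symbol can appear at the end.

We compute FOLLOW(S) using the standard algorithm.
FOLLOW(S) starts with {$}.
FIRST(A) = {0, 2}
FIRST(S) = {0, 2}
FOLLOW(A) = {$, 0, 2}
FOLLOW(S) = {$, 0, 2}
Therefore, FOLLOW(S) = {$, 0, 2}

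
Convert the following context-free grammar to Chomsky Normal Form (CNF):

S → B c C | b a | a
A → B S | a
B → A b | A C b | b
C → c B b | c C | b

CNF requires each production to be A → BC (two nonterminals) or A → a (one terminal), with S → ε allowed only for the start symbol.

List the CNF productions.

TC → c; TB → b; TA → a; S → a; A → a; B → b; C → b; S → B X0; X0 → TC C; S → TB TA; A → B S; B → A TB; B → A X1; X1 → C TB; C → TC X2; X2 → B TB; C → TC C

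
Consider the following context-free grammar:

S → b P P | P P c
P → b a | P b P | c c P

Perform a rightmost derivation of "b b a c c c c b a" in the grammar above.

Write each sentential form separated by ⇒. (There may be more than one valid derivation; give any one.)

S ⇒ b P P ⇒ b P c c P ⇒ b P c c c c P ⇒ b P c c c c b a ⇒ b b a c c c c b a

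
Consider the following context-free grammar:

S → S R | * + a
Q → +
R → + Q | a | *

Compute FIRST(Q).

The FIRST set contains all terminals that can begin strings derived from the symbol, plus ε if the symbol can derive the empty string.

We compute FIRST(Q) using the standard algorithm.
FIRST(Q) = {+}
FIRST(R) = {*, +, a}
FIRST(S) = {*}
Therefore, FIRST(Q) = {+}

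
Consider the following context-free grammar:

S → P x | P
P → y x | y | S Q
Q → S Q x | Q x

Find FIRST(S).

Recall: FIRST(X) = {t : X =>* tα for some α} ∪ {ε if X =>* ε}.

We compute FIRST(S) using the standard algorithm.
FIRST(P) = {y}
FIRST(Q) = {y}
FIRST(S) = {y}
Therefore, FIRST(S) = {y}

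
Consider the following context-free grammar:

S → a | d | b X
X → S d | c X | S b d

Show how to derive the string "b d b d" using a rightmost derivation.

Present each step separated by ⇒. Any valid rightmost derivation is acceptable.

S ⇒ b X ⇒ b S b d ⇒ b d b d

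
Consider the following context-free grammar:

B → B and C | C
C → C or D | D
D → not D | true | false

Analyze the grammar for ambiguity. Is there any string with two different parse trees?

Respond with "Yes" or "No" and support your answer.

No - the grammar is unambiguous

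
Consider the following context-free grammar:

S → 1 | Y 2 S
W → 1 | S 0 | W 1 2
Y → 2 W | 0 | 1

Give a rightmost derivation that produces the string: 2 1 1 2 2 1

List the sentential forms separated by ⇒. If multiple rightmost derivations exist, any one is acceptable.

S ⇒ Y 2 S ⇒ Y 2 1 ⇒ 2 W 2 1 ⇒ 2 W 1 2 2 1 ⇒ 2 1 1 2 2 1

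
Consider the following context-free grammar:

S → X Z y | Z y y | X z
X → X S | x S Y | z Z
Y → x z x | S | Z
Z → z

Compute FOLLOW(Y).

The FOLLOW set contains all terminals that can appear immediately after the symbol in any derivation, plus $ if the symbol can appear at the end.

We compute FOLLOW(Y) using the standard algorithm.
FOLLOW(S) starts with {$}.
FIRST(S) = {x, z}
FIRST(X) = {x, z}
FIRST(Y) = {x, z}
FIRST(Z) = {z}
FOLLOW(S) = {$, x, z}
FOLLOW(X) = {x, z}
FOLLOW(Y) = {x, z}
FOLLOW(Z) = {x, y, z}
Therefore, FOLLOW(Y) = {x, z}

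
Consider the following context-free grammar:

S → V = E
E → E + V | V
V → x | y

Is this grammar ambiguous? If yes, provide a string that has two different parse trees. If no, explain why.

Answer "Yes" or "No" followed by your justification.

No - the grammar is unambiguous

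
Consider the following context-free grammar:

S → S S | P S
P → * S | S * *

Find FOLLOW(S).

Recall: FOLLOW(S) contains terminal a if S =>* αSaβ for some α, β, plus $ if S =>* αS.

We compute FOLLOW(S) using the standard algorithm.
FOLLOW(S) starts with {$}.
FIRST(P) = {*}
FIRST(S) = {*}
FOLLOW(P) = {*}
FOLLOW(S) = {$, *}
Therefore, FOLLOW(S) = {$, *}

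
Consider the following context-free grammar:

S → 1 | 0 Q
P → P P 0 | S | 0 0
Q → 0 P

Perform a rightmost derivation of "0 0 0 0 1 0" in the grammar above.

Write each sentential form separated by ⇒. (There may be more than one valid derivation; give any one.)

S ⇒ 0 Q ⇒ 0 0 P ⇒ 0 0 P P 0 ⇒ 0 0 P S 0 ⇒ 0 0 P 1 0 ⇒ 0 0 0 0 1 0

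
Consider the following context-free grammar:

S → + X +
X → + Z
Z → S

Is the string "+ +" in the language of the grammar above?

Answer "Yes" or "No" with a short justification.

No - no valid derivation exists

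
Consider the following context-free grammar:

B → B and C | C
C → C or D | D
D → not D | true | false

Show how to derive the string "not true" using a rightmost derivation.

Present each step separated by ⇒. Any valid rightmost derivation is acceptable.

B ⇒ C ⇒ D ⇒ not D ⇒ not true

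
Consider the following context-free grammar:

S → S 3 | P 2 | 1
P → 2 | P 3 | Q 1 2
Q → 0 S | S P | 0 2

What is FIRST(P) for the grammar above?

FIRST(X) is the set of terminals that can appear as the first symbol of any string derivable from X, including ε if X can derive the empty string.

We compute FIRST(P) using the standard algorithm.
FIRST(P) = {0, 1, 2}
FIRST(Q) = {0, 1, 2}
FIRST(S) = {0, 1, 2}
Therefore, FIRST(P) = {0, 1, 2}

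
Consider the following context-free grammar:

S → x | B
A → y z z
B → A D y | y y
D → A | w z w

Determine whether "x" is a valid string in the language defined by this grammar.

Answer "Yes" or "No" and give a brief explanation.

Yes - a valid derivation exists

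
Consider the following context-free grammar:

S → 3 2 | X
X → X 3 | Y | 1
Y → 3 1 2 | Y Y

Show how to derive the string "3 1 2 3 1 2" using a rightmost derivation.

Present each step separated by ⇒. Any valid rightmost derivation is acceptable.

S ⇒ X ⇒ Y ⇒ Y Y ⇒ Y 3 1 2 ⇒ 3 1 2 3 1 2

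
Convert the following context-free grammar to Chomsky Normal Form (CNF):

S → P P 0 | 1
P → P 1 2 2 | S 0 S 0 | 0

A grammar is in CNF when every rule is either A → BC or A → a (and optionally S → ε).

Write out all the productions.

T0 → 0; S → 1; T1 → 1; T2 → 2; P → 0; S → P X0; X0 → P T0; P → P X1; X1 → T1 X2; X2 → T2 T2; P → S X3; X3 → T0 X4; X4 → S T0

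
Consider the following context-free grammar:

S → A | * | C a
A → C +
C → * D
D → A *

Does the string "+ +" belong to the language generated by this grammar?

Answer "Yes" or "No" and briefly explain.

No - no valid derivation exists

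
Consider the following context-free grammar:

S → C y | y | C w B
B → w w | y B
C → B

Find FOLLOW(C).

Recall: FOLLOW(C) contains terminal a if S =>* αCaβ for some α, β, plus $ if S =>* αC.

We compute FOLLOW(C) using the standard algorithm.
FOLLOW(S) starts with {$}.
FIRST(B) = {w, y}
FIRST(C) = {w, y}
FIRST(S) = {w, y}
FOLLOW(B) = {$, w, y}
FOLLOW(C) = {w, y}
FOLLOW(S) = {$}
Therefore, FOLLOW(C) = {w, y}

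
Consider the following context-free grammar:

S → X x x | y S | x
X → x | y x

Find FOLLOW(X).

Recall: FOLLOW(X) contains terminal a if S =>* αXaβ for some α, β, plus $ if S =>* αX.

We compute FOLLOW(X) using the standard algorithm.
FOLLOW(S) starts with {$}.
FIRST(S) = {x, y}
FIRST(X) = {x, y}
FOLLOW(S) = {$}
FOLLOW(X) = {x}
Therefore, FOLLOW(X) = {x}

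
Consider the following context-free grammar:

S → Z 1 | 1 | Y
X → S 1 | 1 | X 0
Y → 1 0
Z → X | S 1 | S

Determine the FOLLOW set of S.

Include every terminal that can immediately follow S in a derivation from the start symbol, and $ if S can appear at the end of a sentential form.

We compute FOLLOW(S) using the standard algorithm.
FOLLOW(S) starts with {$}.
FIRST(S) = {1}
FIRST(X) = {1}
FIRST(Y) = {1}
FIRST(Z) = {1}
FOLLOW(S) = {$, 1}
FOLLOW(X) = {0, 1}
FOLLOW(Y) = {$, 1}
FOLLOW(Z) = {1}
Therefore, FOLLOW(S) = {$, 1}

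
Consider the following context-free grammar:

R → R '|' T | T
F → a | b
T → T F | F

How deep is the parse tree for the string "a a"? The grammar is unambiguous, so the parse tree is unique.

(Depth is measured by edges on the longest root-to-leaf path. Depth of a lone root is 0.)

4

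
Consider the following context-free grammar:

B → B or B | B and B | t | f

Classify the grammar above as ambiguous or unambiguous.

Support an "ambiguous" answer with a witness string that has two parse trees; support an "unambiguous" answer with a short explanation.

Ambiguous - the string 'f and f and f and f or f and f' has two distinct parse trees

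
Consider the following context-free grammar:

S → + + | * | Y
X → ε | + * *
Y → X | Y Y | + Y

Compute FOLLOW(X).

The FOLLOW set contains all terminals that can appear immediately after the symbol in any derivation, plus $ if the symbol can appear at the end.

We compute FOLLOW(X) using the standard algorithm.
FOLLOW(S) starts with {$}.
FIRST(S) = {*, +, ε}
FIRST(X) = {+, ε}
FIRST(Y) = {+, ε}
FOLLOW(S) = {$}
FOLLOW(X) = {$, +}
FOLLOW(Y) = {$, +}
Therefore, FOLLOW(X) = {$, +}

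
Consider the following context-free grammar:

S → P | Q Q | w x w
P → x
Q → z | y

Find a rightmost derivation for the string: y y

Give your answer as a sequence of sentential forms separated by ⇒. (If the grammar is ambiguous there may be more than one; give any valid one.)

S ⇒ Q Q ⇒ Q y ⇒ y y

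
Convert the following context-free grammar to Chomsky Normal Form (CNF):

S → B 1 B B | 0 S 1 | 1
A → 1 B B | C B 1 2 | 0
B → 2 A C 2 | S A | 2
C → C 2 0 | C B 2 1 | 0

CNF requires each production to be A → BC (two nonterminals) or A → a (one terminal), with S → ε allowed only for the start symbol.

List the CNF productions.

T1 → 1; T0 → 0; S → 1; T2 → 2; A → 0; B → 2; C → 0; S → B X0; X0 → T1 X1; X1 → B B; S → T0 X2; X2 → S T1; A → T1 X3; X3 → B B; A → C X4; X4 → B X5; X5 → T1 T2; B → T2 X6; X6 → A X7; X7 → C T2; B → S A; C → C X8; X8 → T2 T0; C → C X9; X9 → B X10; X10 → T2 T1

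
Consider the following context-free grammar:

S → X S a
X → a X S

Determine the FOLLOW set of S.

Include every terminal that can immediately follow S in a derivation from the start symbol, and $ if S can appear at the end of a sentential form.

We compute FOLLOW(S) using the standard algorithm.
FOLLOW(S) starts with {$}.
FIRST(S) = {a}
FIRST(X) = {a}
FOLLOW(S) = {$, a}
FOLLOW(X) = {a}
Therefore, FOLLOW(S) = {$, a}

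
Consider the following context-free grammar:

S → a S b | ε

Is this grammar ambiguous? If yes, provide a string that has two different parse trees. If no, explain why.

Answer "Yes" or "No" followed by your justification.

No - the grammar is unambiguous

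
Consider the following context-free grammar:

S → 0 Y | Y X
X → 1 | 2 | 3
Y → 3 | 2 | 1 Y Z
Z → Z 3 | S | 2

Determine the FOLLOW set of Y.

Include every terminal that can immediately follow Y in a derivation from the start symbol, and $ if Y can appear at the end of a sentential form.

We compute FOLLOW(Y) using the standard algorithm.
FOLLOW(S) starts with {$}.
FIRST(S) = {0, 1, 2, 3}
FIRST(X) = {1, 2, 3}
FIRST(Y) = {1, 2, 3}
FIRST(Z) = {0, 1, 2, 3}
FOLLOW(S) = {$, 0, 1, 2, 3}
FOLLOW(X) = {$, 0, 1, 2, 3}
FOLLOW(Y) = {$, 0, 1, 2, 3}
FOLLOW(Z) = {$, 0, 1, 2, 3}
Therefore, FOLLOW(Y) = {$, 0, 1, 2, 3}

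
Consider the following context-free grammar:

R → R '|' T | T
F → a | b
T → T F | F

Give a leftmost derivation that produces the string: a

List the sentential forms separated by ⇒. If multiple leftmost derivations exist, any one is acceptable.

R ⇒ T ⇒ F ⇒ a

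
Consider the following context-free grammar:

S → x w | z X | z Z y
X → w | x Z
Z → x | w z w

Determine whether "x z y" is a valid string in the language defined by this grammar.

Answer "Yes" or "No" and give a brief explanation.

No - no valid derivation exists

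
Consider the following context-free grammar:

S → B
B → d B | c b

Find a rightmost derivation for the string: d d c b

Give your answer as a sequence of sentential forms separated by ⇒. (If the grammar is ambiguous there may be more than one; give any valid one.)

S ⇒ B ⇒ d B ⇒ d d B ⇒ d d c b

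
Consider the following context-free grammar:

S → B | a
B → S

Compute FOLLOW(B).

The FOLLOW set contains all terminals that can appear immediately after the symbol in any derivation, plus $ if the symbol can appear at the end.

We compute FOLLOW(B) using the standard algorithm.
FOLLOW(S) starts with {$}.
FIRST(B) = {a}
FIRST(S) = {a}
FOLLOW(B) = {$}
FOLLOW(S) = {$}
Therefore, FOLLOW(B) = {$}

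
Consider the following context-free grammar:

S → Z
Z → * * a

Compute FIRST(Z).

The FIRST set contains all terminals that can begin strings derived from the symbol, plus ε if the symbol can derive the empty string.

We compute FIRST(Z) using the standard algorithm.
FIRST(S) = {*}
FIRST(Z) = {*}
Therefore, FIRST(Z) = {*}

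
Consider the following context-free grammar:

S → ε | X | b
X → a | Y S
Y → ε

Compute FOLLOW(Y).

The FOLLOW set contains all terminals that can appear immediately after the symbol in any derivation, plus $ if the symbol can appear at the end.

We compute FOLLOW(Y) using the standard algorithm.
FOLLOW(S) starts with {$}.
FIRST(S) = {a, b, ε}
FIRST(X) = {a, b, ε}
FIRST(Y) = {ε}
FOLLOW(S) = {$}
FOLLOW(X) = {$}
FOLLOW(Y) = {$, a, b}
Therefore, FOLLOW(Y) = {$, a, b}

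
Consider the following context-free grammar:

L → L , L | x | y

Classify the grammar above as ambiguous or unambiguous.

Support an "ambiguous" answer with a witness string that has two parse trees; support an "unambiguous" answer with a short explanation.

Ambiguous - the string 'y , x , y , y' has two distinct parse trees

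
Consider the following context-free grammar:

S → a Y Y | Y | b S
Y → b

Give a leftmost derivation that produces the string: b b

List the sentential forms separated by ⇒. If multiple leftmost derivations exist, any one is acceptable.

S ⇒ b S ⇒ b Y ⇒ b b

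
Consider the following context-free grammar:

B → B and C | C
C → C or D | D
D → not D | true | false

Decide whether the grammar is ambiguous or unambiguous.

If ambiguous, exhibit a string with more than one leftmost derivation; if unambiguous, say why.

Unambiguous - every string in the language has a unique leftmost derivation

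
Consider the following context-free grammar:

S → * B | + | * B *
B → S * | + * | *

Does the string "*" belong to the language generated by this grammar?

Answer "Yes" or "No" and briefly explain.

No - no valid derivation exists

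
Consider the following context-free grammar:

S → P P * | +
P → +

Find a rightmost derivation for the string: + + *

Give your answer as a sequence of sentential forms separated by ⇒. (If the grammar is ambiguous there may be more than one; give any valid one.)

S ⇒ P P * ⇒ P + * ⇒ + + *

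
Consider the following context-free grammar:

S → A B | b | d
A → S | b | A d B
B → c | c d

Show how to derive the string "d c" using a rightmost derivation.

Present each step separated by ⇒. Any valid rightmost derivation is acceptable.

S ⇒ A B ⇒ A c ⇒ S c ⇒ d c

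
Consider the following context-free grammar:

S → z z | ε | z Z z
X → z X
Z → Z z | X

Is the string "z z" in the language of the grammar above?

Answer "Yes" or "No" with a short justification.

Yes - a valid derivation exists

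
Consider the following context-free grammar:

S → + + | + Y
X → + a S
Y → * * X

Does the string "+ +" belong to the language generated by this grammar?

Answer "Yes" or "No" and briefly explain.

Yes - a valid derivation exists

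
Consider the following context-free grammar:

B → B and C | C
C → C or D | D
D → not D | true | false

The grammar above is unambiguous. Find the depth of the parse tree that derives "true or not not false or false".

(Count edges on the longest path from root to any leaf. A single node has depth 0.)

6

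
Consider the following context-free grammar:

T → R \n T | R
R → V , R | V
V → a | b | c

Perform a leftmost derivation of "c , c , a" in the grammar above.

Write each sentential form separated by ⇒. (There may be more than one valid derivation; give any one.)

T ⇒ R ⇒ V , R ⇒ c , R ⇒ c , V , R ⇒ c , c , R ⇒ c , c , V ⇒ c , c , a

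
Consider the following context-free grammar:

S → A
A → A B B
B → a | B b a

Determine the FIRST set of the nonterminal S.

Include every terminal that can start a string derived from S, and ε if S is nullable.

We compute FIRST(S) using the standard algorithm.
FIRST(A) = {}
FIRST(B) = {a}
FIRST(S) = {}
Therefore, FIRST(S) = {}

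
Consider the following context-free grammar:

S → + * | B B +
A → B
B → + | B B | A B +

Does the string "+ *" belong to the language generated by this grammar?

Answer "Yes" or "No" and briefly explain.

Yes - a valid derivation exists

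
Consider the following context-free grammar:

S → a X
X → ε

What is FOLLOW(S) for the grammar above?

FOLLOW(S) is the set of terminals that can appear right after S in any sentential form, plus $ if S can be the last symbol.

We compute FOLLOW(S) using the standard algorithm.
FOLLOW(S) starts with {$}.
FIRST(S) = {a}
FIRST(X) = {ε}
FOLLOW(S) = {$}
FOLLOW(X) = {$}
Therefore, FOLLOW(S) = {$}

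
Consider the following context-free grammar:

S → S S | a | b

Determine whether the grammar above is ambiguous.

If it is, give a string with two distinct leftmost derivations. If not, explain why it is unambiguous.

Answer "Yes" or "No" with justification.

Yes - the string 'b a b a' has two distinct leftmost derivations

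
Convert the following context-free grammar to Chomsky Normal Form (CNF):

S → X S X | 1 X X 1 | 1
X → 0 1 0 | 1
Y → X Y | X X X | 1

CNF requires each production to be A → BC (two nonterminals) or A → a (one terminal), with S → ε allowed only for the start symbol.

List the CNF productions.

T1 → 1; S → 1; T0 → 0; X → 1; Y → 1; S → X X0; X0 → S X; S → T1 X1; X1 → X X2; X2 → X T1; X → T0 X3; X3 → T1 T0; Y → X Y; Y → X X4; X4 → X X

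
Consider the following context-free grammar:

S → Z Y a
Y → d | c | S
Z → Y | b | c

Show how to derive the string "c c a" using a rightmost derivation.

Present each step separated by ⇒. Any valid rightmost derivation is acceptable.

S ⇒ Z Y a ⇒ Z c a ⇒ c c a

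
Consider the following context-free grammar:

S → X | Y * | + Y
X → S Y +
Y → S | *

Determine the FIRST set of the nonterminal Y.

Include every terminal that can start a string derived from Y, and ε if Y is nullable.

We compute FIRST(Y) using the standard algorithm.
FIRST(S) = {*, +}
FIRST(X) = {*, +}
FIRST(Y) = {*, +}
Therefore, FIRST(Y) = {*, +}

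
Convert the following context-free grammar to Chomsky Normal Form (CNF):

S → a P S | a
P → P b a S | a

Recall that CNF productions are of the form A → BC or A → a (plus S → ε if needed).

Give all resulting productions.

TA → a; S → a; TB → b; P → a; S → TA X0; X0 → P S; P → P X1; X1 → TB X2; X2 → TA S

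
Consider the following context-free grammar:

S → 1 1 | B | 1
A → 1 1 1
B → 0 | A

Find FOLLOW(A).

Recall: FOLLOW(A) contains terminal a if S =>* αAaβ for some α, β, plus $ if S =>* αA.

We compute FOLLOW(A) using the standard algorithm.
FOLLOW(S) starts with {$}.
FIRST(A) = {1}
FIRST(B) = {0, 1}
FIRST(S) = {0, 1}
FOLLOW(A) = {$}
FOLLOW(B) = {$}
FOLLOW(S) = {$}
Therefore, FOLLOW(A) = {$}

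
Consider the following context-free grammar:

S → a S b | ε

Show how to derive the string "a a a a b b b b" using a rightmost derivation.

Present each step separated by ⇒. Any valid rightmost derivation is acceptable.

S ⇒ a S b ⇒ a a S b b ⇒ a a a S b b b ⇒ a a a a S b b b b ⇒ a a a a b b b b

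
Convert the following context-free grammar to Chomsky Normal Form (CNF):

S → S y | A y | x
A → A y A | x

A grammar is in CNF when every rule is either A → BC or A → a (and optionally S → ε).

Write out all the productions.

TY → y; S → x; A → x; S → S TY; S → A TY; A → A X0; X0 → TY A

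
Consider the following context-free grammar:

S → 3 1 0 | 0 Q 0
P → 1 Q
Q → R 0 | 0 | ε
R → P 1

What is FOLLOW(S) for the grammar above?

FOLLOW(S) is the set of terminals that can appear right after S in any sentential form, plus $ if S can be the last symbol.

We compute FOLLOW(S) using the standard algorithm.
FOLLOW(S) starts with {$}.
FIRST(P) = {1}
FIRST(Q) = {0, 1, ε}
FIRST(R) = {1}
FIRST(S) = {0, 3}
FOLLOW(P) = {1}
FOLLOW(Q) = {0, 1}
FOLLOW(R) = {0}
FOLLOW(S) = {$}
Therefore, FOLLOW(S) = {$}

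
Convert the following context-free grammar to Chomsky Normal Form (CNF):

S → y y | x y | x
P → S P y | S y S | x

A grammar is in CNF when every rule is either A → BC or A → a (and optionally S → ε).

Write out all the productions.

TY → y; TX → x; S → x; P → x; S → TY TY; S → TX TY; P → S X0; X0 → P TY; P → S X1; X1 → TY S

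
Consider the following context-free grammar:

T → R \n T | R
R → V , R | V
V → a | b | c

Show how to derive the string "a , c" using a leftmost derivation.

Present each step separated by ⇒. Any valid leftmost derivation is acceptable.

T ⇒ R ⇒ V , R ⇒ a , R ⇒ a , V ⇒ a , c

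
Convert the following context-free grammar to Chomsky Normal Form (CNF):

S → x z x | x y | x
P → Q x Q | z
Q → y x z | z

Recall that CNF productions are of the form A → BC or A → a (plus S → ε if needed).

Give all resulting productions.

TX → x; TZ → z; TY → y; S → x; P → z; Q → z; S → TX X0; X0 → TZ TX; S → TX TY; P → Q X1; X1 → TX Q; Q → TY X2; X2 → TX TZ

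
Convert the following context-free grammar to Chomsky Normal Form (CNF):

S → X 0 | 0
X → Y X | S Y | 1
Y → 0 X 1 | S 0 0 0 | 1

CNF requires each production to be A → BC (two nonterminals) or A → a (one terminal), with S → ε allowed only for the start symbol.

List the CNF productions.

T0 → 0; S → 0; X → 1; T1 → 1; Y → 1; S → X T0; X → Y X; X → S Y; Y → T0 X0; X0 → X T1; Y → S X1; X1 → T0 X2; X2 → T0 T0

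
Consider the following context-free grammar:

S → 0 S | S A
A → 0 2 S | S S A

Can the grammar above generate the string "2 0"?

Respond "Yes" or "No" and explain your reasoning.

No - no valid derivation exists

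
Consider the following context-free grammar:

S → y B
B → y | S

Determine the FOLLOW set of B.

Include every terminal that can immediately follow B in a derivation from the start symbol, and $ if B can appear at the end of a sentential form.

We compute FOLLOW(B) using the standard algorithm.
FOLLOW(S) starts with {$}.
FIRST(B) = {y}
FIRST(S) = {y}
FOLLOW(B) = {$}
FOLLOW(S) = {$}
Therefore, FOLLOW(B) = {$}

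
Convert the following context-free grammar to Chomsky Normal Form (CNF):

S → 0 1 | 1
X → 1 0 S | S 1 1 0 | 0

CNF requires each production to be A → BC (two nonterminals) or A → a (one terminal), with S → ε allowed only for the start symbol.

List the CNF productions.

T0 → 0; T1 → 1; S → 1; X → 0; S → T0 T1; X → T1 X0; X0 → T0 S; X → S X1; X1 → T1 X2; X2 → T1 T0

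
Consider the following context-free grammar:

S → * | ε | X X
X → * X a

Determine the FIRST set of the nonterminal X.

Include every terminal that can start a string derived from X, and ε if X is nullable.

We compute FIRST(X) using the standard algorithm.
FIRST(S) = {*, ε}
FIRST(X) = {*}
Therefore, FIRST(X) = {*}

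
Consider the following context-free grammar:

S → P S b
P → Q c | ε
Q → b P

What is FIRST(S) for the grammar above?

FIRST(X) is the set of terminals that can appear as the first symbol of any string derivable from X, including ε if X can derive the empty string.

We compute FIRST(S) using the standard algorithm.
FIRST(P) = {b, ε}
FIRST(Q) = {b}
FIRST(S) = {b}
Therefore, FIRST(S) = {b}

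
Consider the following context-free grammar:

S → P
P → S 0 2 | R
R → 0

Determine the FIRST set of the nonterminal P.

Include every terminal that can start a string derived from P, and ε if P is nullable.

We compute FIRST(P) using the standard algorithm.
FIRST(P) = {0}
FIRST(R) = {0}
FIRST(S) = {0}
Therefore, FIRST(P) = {0}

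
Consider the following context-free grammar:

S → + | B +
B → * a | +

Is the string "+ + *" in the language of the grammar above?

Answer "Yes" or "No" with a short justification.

No - no valid derivation exists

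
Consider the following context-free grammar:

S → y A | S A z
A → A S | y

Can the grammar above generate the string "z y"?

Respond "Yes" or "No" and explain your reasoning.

No - no valid derivation exists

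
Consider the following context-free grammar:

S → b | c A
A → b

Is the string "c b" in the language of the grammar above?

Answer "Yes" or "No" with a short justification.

Yes - a valid derivation exists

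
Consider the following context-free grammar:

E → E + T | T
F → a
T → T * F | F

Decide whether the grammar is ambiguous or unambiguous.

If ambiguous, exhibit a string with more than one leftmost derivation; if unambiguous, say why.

Unambiguous - every string in the language has a unique leftmost derivation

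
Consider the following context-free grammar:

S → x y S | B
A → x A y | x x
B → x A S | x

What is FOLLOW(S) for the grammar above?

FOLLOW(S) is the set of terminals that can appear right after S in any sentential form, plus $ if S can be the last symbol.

We compute FOLLOW(S) using the standard algorithm.
FOLLOW(S) starts with {$}.
FIRST(A) = {x}
FIRST(B) = {x}
FIRST(S) = {x}
FOLLOW(A) = {x, y}
FOLLOW(B) = {$}
FOLLOW(S) = {$}
Therefore, FOLLOW(S) = {$}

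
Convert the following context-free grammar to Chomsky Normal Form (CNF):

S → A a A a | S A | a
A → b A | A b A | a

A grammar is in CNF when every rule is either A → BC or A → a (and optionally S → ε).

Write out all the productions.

TA → a; S → a; TB → b; A → a; S → A X0; X0 → TA X1; X1 → A TA; S → S A; A → TB A; A → A X2; X2 → TB A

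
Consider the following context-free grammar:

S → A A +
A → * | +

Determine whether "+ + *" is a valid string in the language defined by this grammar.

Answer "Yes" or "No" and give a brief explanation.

No - no valid derivation exists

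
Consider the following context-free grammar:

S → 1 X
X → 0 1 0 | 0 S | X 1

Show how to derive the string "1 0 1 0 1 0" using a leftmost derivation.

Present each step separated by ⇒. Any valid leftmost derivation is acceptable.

S ⇒ 1 X ⇒ 1 0 S ⇒ 1 0 1 X ⇒ 1 0 1 0 1 0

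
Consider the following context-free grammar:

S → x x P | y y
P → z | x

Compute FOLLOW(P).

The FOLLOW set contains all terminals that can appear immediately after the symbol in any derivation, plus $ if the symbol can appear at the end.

We compute FOLLOW(P) using the standard algorithm.
FOLLOW(S) starts with {$}.
FIRST(P) = {x, z}
FIRST(S) = {x, y}
FOLLOW(P) = {$}
FOLLOW(S) = {$}
Therefore, FOLLOW(P) = {$}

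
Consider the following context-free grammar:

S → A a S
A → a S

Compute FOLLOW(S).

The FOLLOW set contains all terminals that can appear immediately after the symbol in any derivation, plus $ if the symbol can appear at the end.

We compute FOLLOW(S) using the standard algorithm.
FOLLOW(S) starts with {$}.
FIRST(A) = {a}
FIRST(S) = {a}
FOLLOW(A) = {a}
FOLLOW(S) = {$, a}
Therefore, FOLLOW(S) = {$, a}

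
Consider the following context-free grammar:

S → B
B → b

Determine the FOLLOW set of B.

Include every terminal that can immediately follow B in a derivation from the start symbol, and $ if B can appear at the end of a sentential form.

We compute FOLLOW(B) using the standard algorithm.
FOLLOW(S) starts with {$}.
FIRST(B) = {b}
FIRST(S) = {b}
FOLLOW(B) = {$}
FOLLOW(S) = {$}
Therefore, FOLLOW(B) = {$}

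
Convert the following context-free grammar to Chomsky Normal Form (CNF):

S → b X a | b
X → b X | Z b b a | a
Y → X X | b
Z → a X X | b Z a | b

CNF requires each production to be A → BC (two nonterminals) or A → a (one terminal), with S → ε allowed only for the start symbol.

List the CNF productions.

TB → b; TA → a; S → b; X → a; Y → b; Z → b; S → TB X0; X0 → X TA; X → TB X; X → Z X1; X1 → TB X2; X2 → TB TA; Y → X X; Z → TA X3; X3 → X X; Z → TB X4; X4 → Z TA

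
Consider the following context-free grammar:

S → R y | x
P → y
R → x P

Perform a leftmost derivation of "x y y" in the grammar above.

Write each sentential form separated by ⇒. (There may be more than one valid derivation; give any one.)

S ⇒ R y ⇒ x P y ⇒ x y y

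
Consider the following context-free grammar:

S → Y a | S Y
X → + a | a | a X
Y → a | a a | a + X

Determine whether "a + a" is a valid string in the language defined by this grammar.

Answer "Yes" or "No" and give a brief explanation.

No - no valid derivation exists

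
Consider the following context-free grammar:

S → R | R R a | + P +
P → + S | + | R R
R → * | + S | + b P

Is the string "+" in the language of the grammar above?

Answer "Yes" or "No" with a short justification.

No - no valid derivation exists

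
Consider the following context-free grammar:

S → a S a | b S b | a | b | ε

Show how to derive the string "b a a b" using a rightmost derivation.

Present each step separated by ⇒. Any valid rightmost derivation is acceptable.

S ⇒ b S b ⇒ b a S a b ⇒ b a a b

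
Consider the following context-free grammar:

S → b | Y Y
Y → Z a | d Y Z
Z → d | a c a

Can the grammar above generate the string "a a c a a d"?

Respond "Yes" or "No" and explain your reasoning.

No - no valid derivation exists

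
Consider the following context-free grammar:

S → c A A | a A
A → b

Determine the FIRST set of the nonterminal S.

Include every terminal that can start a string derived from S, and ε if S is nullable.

We compute FIRST(S) using the standard algorithm.
FIRST(A) = {b}
FIRST(S) = {a, c}
Therefore, FIRST(S) = {a, c}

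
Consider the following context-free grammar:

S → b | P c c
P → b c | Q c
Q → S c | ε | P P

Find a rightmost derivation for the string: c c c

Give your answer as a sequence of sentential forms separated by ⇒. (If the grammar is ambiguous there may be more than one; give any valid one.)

S ⇒ P c c ⇒ Q c c c ⇒ c c c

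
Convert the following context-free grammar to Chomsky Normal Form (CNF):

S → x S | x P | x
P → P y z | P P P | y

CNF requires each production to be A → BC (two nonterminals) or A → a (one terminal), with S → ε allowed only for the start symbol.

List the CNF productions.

TX → x; S → x; TY → y; TZ → z; P → y; S → TX S; S → TX P; P → P X0; X0 → TY TZ; P → P X1; X1 → P P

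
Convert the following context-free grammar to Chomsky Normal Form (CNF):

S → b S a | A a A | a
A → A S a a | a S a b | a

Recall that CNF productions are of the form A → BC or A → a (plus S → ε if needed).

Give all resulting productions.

TB → b; TA → a; S → a; A → a; S → TB X0; X0 → S TA; S → A X1; X1 → TA A; A → A X2; X2 → S X3; X3 → TA TA; A → TA X4; X4 → S X5; X5 → TA TB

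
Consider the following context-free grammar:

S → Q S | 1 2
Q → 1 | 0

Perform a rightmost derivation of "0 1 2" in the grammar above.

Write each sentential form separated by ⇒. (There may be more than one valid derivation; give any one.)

S ⇒ Q S ⇒ Q 1 2 ⇒ 0 1 2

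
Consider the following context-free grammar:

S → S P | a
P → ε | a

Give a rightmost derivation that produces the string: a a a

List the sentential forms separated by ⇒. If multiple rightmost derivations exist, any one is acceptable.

S ⇒ S P ⇒ S a ⇒ S P a ⇒ S a a ⇒ a a a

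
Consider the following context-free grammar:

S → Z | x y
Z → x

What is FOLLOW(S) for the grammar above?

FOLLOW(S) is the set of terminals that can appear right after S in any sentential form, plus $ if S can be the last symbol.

We compute FOLLOW(S) using the standard algorithm.
FOLLOW(S) starts with {$}.
FIRST(S) = {x}
FIRST(Z) = {x}
FOLLOW(S) = {$}
FOLLOW(Z) = {$}
Therefore, FOLLOW(S) = {$}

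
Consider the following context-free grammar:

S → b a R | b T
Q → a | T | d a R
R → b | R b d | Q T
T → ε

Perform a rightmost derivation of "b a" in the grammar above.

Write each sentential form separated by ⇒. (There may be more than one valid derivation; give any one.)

S ⇒ b a R ⇒ b a Q T ⇒ b a Q ⇒ b a T ⇒ b a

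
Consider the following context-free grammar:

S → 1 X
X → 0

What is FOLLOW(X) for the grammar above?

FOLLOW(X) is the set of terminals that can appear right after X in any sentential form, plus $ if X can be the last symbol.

We compute FOLLOW(X) using the standard algorithm.
FOLLOW(S) starts with {$}.
FIRST(S) = {1}
FIRST(X) = {0}
FOLLOW(S) = {$}
FOLLOW(X) = {$}
Therefore, FOLLOW(X) = {$}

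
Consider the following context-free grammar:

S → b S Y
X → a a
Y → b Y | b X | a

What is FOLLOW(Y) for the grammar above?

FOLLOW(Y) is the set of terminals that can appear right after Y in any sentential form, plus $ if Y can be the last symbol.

We compute FOLLOW(Y) using the standard algorithm.
FOLLOW(S) starts with {$}.
FIRST(S) = {b}
FIRST(X) = {a}
FIRST(Y) = {a, b}
FOLLOW(S) = {$, a, b}
FOLLOW(X) = {$, a, b}
FOLLOW(Y) = {$, a, b}
Therefore, FOLLOW(Y) = {$, a, b}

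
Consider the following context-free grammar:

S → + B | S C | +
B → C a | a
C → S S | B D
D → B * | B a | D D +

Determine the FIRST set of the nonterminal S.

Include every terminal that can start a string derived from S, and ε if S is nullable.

We compute FIRST(S) using the standard algorithm.
FIRST(B) = {+, a}
FIRST(C) = {+, a}
FIRST(D) = {+, a}
FIRST(S) = {+}
Therefore, FIRST(S) = {+}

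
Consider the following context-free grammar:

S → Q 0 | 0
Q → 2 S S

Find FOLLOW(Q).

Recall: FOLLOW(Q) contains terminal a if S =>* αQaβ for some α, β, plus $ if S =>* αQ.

We compute FOLLOW(Q) using the standard algorithm.
FOLLOW(S) starts with {$}.
FIRST(Q) = {2}
FIRST(S) = {0, 2}
FOLLOW(Q) = {0}
FOLLOW(S) = {$, 0, 2}
Therefore, FOLLOW(Q) = {0}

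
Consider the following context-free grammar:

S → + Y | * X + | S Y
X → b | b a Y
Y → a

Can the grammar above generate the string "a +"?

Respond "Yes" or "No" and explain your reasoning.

No - no valid derivation exists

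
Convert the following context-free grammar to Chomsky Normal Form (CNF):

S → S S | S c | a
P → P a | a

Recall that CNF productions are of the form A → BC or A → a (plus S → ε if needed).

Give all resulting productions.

TC → c; S → a; TA → a; P → a; S → S S; S → S TC; P → P TA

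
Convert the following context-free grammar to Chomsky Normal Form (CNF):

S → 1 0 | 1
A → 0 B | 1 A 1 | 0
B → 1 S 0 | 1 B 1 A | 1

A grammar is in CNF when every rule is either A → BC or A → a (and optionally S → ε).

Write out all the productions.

T1 → 1; T0 → 0; S → 1; A → 0; B → 1; S → T1 T0; A → T0 B; A → T1 X0; X0 → A T1; B → T1 X1; X1 → S T0; B → T1 X2; X2 → B X3; X3 → T1 A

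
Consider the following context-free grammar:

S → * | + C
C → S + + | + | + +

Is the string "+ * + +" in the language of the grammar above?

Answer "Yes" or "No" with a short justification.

Yes - a valid derivation exists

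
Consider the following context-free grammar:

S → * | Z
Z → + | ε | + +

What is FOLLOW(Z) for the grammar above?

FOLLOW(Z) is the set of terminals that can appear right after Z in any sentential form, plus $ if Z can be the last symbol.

We compute FOLLOW(Z) using the standard algorithm.
FOLLOW(S) starts with {$}.
FIRST(S) = {*, +, ε}
FIRST(Z) = {+, ε}
FOLLOW(S) = {$}
FOLLOW(Z) = {$}
Therefore, FOLLOW(Z) = {$}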